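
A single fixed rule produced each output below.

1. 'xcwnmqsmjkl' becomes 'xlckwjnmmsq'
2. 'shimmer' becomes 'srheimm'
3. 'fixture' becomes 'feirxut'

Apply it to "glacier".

grleaic

Each output is the input with this applied: take characters alternately from the front and the back (1st, last, 2nd, 2nd-last, ...).
Doing the same to "glacier": "grleaic".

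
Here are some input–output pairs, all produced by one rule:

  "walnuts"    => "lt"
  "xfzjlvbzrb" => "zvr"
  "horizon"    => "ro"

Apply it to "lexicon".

xo

Rule — keep one character in every 3, starting at position 3 (positions 3rd, 6th, 9th, ...).
So "lexicon" becomes "xo".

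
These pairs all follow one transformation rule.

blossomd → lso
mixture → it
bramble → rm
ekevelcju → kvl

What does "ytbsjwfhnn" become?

tswh

Rule — delete the last 2 characters, then keep every other character starting from the second (positions 2nd, 4th, 6th, ...).
On "ytbsjwfhnn": the first step gives "ytbsjwfh", and the second then gives "tswh".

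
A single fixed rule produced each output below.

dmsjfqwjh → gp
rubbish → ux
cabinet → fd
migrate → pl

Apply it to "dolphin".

gr

The pattern: shift every letter 3 places forward in the alphabet (wrapping around), then keep only the first 2 characters.
For "dolphin", step one produces "grosklq"; step two turns that into "gr".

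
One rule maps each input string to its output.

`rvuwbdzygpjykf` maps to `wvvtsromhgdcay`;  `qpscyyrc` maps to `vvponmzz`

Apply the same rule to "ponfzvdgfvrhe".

wssomlkedccba

The transformation: sort the characters into reverse alphabetical order, then shift every letter 3 places backward in the alphabet (wrapping around).
On "ponfzvdgfvrhe": the first step gives "zvvrponhgffed", and the second then gives "wssomlkedccba".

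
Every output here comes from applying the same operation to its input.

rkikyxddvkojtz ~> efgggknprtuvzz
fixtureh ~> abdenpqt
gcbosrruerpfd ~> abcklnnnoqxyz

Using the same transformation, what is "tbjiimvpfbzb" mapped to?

Looking at the pairs, the operation is to shift every letter 4 places backward in the alphabet (wrapping around), then sort the characters into alphabetical order.
Starting from "tbjiimvpfbzb": after the first operation, "pxfeeirlbxvx"; after the second, "beefilprvxxx".

beefilprvxxx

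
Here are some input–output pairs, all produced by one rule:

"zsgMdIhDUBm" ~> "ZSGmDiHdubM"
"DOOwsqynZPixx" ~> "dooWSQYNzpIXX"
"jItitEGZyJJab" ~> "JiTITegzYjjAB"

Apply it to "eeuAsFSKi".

The transformation: flip the case of every letter.
"eeuAsFSKi" → "EEUaSfskI".

EEUaSfskI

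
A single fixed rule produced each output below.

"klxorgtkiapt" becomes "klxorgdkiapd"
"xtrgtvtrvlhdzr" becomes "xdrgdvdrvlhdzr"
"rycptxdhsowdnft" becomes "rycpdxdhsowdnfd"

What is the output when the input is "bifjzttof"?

Each output is the input with this applied: replace every "t" with "d".
"bifjzttof" → "bifjzddof".

bifjzddof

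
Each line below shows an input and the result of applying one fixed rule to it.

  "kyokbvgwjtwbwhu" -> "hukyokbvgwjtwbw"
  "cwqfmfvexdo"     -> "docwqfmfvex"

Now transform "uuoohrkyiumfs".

fsuuoohrkyium

Looking at the pairs, the operation is to move the last 2 characters to the front (rotate right by 2).
"uuoohrkyiumfs" → "fsuuoohrkyium".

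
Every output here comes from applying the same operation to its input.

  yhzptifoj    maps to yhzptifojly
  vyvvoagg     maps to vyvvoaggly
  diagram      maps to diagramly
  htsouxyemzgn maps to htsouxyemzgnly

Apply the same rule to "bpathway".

What's happening: append "ly".
Doing the same to "bpathway": "bpathwayly".

bpathwayly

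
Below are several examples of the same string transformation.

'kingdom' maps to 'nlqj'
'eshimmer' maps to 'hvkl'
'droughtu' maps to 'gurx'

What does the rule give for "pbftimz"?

seiw

Each output is the input with this applied: shift every letter 3 places forward in the alphabet (wrapping around), then keep only the first 4 characters.
On "pbftimz": the first step gives "seiwlpc", and the second then gives "seiw".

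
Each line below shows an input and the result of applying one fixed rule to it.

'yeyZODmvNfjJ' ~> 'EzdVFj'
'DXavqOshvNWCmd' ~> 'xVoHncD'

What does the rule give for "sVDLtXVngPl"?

vlxNp

Each output is the input with this applied: keep every other character starting from the second (positions 2nd, 4th, 6th, ...), then flip the case of every letter.
Applying that to "sVDLtXVngPl" gives "vlxNp".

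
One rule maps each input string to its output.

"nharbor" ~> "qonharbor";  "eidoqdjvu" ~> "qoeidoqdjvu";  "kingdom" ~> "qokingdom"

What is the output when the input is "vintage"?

qovintage

The pattern: prepend "qo".
Doing the same to "vintage": "qovintage".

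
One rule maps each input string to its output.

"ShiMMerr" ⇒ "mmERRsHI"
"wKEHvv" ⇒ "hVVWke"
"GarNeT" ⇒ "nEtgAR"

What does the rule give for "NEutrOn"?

The transformation: flip the case of every letter, then move the first 3 characters to the end (rotate left by 3).
Applying both steps to "NEutrOn": "neUTRoN", then "TRoNneU".

TRoNneU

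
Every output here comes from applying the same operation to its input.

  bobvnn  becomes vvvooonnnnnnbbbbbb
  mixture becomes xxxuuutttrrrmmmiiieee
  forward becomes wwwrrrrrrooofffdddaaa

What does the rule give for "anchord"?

rrrooonnnhhhdddcccaaa

What's happening: repeat every character 3 times, then sort the characters into reverse alphabetical order.
Applying both steps to "anchord": "aaannnccchhhooorrrddd", then "rrrooonnnhhhdddcccaaa".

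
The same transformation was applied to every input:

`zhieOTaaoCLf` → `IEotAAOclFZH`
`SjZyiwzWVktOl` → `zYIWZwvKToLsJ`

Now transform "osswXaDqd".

What's happening: move the first 2 characters to the end (rotate left by 2), then flip the case of every letter.
"osswXaDqd" → "swXaDqdos" → "SWxAdQDOS".

SWxAdQDOS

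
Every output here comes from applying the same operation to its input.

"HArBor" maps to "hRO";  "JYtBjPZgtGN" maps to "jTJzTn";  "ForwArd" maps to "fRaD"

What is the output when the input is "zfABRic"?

ZarC

Rule — keep every other character starting from the first (positions 1st, 3rd, 5th, ...), then flip the case of every letter.
Working it through for "zfABRic": intermediate "zARc", final "ZarC".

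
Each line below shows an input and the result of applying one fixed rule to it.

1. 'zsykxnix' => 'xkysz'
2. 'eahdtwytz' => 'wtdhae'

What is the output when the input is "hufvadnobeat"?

In each case the input is transformed by: reverse the string, then delete the first 3 characters.
Starting from "hufvadnobeat": after the first operation, "taebondavfuh"; after the second, "bondavfuh".

bondavfuh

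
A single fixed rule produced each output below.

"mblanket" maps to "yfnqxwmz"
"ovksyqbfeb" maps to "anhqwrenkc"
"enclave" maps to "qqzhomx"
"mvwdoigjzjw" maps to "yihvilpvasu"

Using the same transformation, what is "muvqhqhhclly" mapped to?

ykgxhxcottct

The pattern: take characters alternately from the front and the back (1st, last, 2nd, 2nd-last, ...), then shift every letter 12 places forward in the alphabet (wrapping around).
"muvqhqhhclly" → "myulvlqchhqh" → "ykgxhxcottct".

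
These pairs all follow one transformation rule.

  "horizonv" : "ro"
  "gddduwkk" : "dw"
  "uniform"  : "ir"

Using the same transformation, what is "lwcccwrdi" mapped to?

cwi

What's happening: keep one character in every 3, starting at position 3 (positions 3rd, 6th, 9th, ...).
"lwcccwrdi" → "cwi".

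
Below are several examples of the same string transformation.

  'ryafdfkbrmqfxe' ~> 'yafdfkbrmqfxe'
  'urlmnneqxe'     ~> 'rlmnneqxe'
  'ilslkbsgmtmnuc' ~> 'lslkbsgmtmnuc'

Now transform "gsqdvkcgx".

sqdvkcgx

Looking at the pairs, the operation is to delete the first character.
For "gsqdvkcgx" the result is "sqdvkcgx".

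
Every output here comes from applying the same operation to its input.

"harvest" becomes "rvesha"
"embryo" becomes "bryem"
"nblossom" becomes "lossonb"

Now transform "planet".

anepl

Rule — delete the last character, then move the first 2 characters to the end (rotate left by 2).
For "planet", step one produces "plane"; step two turns that into "anepl".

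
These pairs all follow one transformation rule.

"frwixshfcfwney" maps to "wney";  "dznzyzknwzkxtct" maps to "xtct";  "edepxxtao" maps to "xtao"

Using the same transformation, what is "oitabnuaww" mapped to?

Rule — keep only the last 4 characters.
"oitabnuaww" → "uaww".

uaww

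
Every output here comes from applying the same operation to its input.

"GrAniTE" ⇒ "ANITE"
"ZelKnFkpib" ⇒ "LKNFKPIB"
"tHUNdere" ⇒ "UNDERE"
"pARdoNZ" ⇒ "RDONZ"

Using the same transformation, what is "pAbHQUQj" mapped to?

The transformation: delete the first 2 characters, then convert every letter to uppercase.
Starting from "pAbHQUQj": after the first operation, "bHQUQj"; after the second, "BHQUQJ".

BHQUQJ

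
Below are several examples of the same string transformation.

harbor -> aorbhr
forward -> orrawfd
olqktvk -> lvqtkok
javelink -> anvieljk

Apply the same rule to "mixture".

The rule is to take characters alternately from the front and the back (1st, last, 2nd, 2nd-last, ...), then move the first 2 characters to the end (rotate left by 2).
Applying both steps to "mixture": "meirxut", then "irxutme".

irxutme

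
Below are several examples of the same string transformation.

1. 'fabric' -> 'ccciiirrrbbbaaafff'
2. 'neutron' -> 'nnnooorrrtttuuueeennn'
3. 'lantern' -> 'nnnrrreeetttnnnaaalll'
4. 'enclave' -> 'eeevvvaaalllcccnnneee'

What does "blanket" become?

Rule — reverse the string, then repeat every character 3 times.
On "blanket": the first step gives "teknalb", and the second then gives "ttteeekkknnnaaalllbbb".

ttteeekkknnnaaalllbbb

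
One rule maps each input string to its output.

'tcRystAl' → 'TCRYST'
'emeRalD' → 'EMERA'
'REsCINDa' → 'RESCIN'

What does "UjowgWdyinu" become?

What's happening: delete the last 2 characters, then convert every letter to uppercase.
For "UjowgWdyinu", step one produces "UjowgWdyi"; step two turns that into "UJOWGWDYI".

UJOWGWDYI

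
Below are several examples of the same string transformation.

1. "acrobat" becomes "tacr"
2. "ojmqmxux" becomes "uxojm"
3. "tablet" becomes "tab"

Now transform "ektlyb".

ekt

Rule — move the first 3 characters to the end (rotate left by 3), then delete the first 3 characters.
On "ektlyb" that produces "ekt".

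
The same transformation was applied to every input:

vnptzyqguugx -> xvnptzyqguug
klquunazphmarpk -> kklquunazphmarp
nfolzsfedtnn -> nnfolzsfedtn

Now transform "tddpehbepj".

jtddpehbep

Each output is the input with this applied: move the last character to the front.
On "tddpehbepj" that produces "jtddpehbep".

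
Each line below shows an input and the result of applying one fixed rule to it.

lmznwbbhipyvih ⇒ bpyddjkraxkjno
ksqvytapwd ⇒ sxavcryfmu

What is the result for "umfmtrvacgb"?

The transformation: move the first 2 characters to the end (rotate left by 2), then shift every letter 2 places forward in the alphabet (wrapping around).
On "umfmtrvacgb": the first step gives "fmtrvacgbum", and the second then gives "hovtxceidwo".

hovtxceidwo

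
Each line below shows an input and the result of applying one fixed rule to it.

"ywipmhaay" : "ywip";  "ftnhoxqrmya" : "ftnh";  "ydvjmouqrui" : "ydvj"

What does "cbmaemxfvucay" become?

What's happening: keep only the first 4 characters.
So "cbmaemxfvucay" becomes "cbma".

cbma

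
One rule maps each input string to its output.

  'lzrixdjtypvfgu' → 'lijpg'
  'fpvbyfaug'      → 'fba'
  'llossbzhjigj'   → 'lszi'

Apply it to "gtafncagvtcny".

In each case the input is transformed by: keep one character in every 3, starting at position 1 (positions 1st, 4th, 7th, ...).
Doing the same to "gtafncagvtcny": "gfaty".

gfaty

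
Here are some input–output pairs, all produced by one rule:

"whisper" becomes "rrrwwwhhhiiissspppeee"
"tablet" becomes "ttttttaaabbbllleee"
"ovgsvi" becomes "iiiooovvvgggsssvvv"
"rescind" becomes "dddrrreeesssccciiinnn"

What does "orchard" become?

The rule is to move the last character to the front, then repeat every character 3 times.
For "orchard", step one produces "dorchar"; step two turns that into "dddooorrrccchhhaaarrr".

dddooorrrccchhhaaarrr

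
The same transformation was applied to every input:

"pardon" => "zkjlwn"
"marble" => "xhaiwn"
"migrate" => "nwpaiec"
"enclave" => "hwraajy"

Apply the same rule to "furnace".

jwyabqn

The rule is to shift every letter 4 places backward in the alphabet (wrapping around), then move the first 3 characters to the end (rotate left by 3).
"furnace" → "bqnjwya" → "jwyabqn".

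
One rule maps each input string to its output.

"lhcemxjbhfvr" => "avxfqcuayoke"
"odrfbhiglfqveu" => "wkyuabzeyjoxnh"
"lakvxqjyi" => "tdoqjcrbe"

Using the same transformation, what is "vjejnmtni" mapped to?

cxcgfmgbo

The transformation: move the first character to the end, then shift every letter 7 places backward in the alphabet (wrapping around).
Applying that to "vjejnmtni" gives "cxcgfmgbo".
(Check on "lakvxqjyi": → "akvxqjyil" → "tdoqjcrbe" ✓)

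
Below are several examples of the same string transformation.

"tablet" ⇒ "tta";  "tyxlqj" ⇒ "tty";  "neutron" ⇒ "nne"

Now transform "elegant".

The pattern: double every character, then keep only the first 3 characters.
Working it through for "elegant": intermediate "eelleeggaanntt", final "eel".
(Check on "tablet": → "ttaabblleett" → "tta" ✓)

eel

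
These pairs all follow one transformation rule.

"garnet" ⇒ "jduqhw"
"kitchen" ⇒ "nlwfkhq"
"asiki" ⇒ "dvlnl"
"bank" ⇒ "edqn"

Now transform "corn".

In each case the input is transformed by: shift every letter 3 places forward in the alphabet (wrapping around).
"corn" → "fruq".

fruq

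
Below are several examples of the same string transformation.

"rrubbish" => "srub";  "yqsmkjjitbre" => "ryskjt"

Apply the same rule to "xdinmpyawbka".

kximyw

The pattern: move the last 2 characters to the front (rotate right by 2), then keep every other character starting from the first (positions 1st, 3rd, 5th, ...).
Starting from "xdinmpyawbka": after the first operation, "kaxdinmpyawb"; after the second, "kximyw".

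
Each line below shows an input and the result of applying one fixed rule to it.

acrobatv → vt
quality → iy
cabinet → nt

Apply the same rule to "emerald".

ad

The rule is to swap each adjacent pair of characters (1↔2, 3↔4, ...), then keep only the last 2 characters.
Working it through for "emerald": intermediate "merelad", final "ad".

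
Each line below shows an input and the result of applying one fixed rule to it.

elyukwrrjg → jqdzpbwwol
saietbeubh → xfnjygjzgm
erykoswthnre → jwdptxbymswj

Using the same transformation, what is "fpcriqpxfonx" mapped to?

Looking at the pairs, the operation is to shift every letter 5 places forward in the alphabet (wrapping around).
Applying that to "fpcriqpxfonx" gives "kuhwnvucktsc".

kuhwnvucktsc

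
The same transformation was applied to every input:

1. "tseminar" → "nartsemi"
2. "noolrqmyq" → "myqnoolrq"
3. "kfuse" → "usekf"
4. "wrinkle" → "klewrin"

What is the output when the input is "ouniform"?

The transformation: move the last 3 characters to the front (rotate right by 3).
"ouniform" → "ormounif".

ormounif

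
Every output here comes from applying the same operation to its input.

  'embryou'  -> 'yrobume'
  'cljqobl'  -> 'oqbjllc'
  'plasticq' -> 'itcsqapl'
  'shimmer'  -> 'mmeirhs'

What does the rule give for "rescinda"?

Rule — move the last 3 characters to the front (rotate right by 3), then take characters alternately from the front and the back (1st, last, 2nd, 2nd-last, ...).
Applying both steps to "rescinda": "ndaresci", then "nidcasre".

nidcasre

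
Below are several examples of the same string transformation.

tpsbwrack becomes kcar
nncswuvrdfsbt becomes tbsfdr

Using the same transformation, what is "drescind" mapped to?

dnic

Looking at the pairs, the operation is to take characters alternately from the front and the back (1st, last, 2nd, 2nd-last, ...), then keep every other character starting from the second (positions 2nd, 4th, 6th, ...).
For "drescind" the result is "dnic".
(Check on "nncswuvrdfsbt": → "ntnbcssfwdurv" → "tbsfdr" ✓)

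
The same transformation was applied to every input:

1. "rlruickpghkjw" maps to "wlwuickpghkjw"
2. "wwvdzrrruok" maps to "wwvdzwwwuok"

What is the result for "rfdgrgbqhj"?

Each output is the input with this applied: replace every "r" with "w".
"rfdgrgbqhj" → "wfdgwgbqhj".

wfdgwgbqhj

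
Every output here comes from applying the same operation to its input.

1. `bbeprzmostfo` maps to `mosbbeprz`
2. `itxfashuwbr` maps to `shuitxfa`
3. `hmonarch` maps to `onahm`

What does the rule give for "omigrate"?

Each output is the input with this applied: delete the last 3 characters, then move the last 3 characters to the front (rotate right by 3).
On "omigrate": the first step gives "omigr", and the second then gives "igrom".

igrom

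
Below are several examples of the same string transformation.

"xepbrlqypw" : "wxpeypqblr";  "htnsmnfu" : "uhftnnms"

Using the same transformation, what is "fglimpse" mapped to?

What's happening: reverse the string, then take characters alternately from the front and the back (1st, last, 2nd, 2nd-last, ...).
"fglimpse" → "efsgplmi".

efsgplmi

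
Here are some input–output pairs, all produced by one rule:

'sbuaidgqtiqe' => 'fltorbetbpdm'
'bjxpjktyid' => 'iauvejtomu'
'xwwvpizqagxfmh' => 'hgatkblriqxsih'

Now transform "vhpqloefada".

abwzpqlolgs

Looking at the pairs, the operation is to shift every letter 11 places forward in the alphabet (wrapping around), then move the first 2 characters to the end (rotate left by 2).
Starting from "vhpqloefada": after the first operation, "gsabwzpqlol"; after the second, "abwzpqlolgs".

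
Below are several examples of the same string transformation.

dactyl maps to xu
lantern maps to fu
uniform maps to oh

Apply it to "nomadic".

What's happening: shift every letter 6 places backward in the alphabet (wrapping around), then keep only the first 2 characters.
"nomadic" → "higuxcw" → "hi".

hi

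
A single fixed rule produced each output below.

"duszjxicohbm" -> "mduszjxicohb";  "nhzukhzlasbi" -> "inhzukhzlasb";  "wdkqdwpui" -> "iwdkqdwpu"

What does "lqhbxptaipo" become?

The rule is to move the last character to the front.
Applying that to "lqhbxptaipo" gives "olqhbxptaip".

olqhbxptaip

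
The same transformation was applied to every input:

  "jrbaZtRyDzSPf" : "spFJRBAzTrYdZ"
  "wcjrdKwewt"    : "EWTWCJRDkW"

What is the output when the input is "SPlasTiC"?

tIcspLAS

In each case the input is transformed by: flip the case of every letter, then move the last 3 characters to the front (rotate right by 3).
So "SPlasTiC" becomes "tIcspLAS".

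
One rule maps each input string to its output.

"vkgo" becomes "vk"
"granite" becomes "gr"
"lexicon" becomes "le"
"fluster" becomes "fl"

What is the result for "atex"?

at

Rule — keep only the first 2 characters.
On "atex" that produces "at".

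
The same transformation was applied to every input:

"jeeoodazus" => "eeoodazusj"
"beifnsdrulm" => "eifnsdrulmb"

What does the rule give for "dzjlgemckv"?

The pattern: move the first character to the end.
On "dzjlgemckv" that produces "zjlgemckvd".

zjlgemckvd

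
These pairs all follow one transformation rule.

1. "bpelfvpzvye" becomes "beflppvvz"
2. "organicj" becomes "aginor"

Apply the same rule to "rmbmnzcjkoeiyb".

bceijkmmnorz

In each case the input is transformed by: delete the last 2 characters, then sort the characters into alphabetical order.
Starting from "rmbmnzcjkoeiyb": after the first operation, "rmbmnzcjkoei"; after the second, "bceijkmmnorz".
(Check on "organicj": → "organi" → "aginor" ✓)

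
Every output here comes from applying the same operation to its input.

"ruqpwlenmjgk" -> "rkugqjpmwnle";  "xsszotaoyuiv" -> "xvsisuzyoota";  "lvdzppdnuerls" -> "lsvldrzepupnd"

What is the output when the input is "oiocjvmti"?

oiitomcvj

Each output is the input with this applied: take characters alternately from the front and the back (1st, last, 2nd, 2nd-last, ...).
Doing the same to "oiocjvmti": "oiitomcvj".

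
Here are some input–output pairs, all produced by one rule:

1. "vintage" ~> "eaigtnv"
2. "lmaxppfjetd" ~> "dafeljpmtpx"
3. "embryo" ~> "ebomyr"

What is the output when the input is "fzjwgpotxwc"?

fcjgpowtxwz

Each output is the input with this applied: sort the characters into alphabetical order, then swap each adjacent pair of characters (1↔2, 3↔4, ...).
Starting from "fzjwgpotxwc": after the first operation, "cfgjoptwwxz"; after the second, "fcjgpowtxwz".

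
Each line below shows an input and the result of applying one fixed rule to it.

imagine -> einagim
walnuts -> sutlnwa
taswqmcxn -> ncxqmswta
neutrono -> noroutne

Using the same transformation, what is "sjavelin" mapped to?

Rule — swap each adjacent pair of characters (1↔2, 3↔4, ...), then reverse the string.
Applying that to "sjavelin" gives "inelavsj".

inelavsj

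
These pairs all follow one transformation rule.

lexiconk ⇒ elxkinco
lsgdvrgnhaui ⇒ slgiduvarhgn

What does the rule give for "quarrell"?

In each case the input is transformed by: move the first character to the end, then take characters alternately from the front and the back (1st, last, 2nd, 2nd-last, ...).
For "quarrell", step one produces "uarrellq"; step two turns that into "uqalrlre".

uqalrlre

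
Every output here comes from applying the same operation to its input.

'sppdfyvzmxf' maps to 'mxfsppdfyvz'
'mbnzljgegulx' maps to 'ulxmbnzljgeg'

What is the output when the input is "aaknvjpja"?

The rule is to move the last 3 characters to the front (rotate right by 3).
Doing the same to "aaknvjpja": "pjaaaknvj".

pjaaaknvj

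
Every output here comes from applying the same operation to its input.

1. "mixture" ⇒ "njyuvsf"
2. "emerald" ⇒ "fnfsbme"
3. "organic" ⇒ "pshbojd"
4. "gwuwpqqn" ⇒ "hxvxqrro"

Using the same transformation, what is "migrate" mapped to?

Each output is the input with this applied: shift every letter 1 place forward in the alphabet (wrapping around).
For "migrate" the result is "njhsbuf".

njhsbuf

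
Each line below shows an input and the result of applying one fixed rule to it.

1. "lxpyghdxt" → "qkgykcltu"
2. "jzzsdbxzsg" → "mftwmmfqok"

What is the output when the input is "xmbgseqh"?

The transformation: shift every letter 13 places forward in the alphabet (wrapping around) — i.e. ROT13, then move the last 3 characters to the front (rotate right by 3).
Applying both steps to "xmbgseqh": "kzotfrdu", then "rdukzotf".

rdukzotf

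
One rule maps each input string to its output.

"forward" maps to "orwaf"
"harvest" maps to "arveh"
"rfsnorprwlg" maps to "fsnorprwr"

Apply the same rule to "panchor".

The pattern: delete the last 2 characters, then move the first character to the end.
Working it through for "panchor": intermediate "panch", final "anchp".
(Check on "forward": → "forwa" → "orwaf" ✓)

anchp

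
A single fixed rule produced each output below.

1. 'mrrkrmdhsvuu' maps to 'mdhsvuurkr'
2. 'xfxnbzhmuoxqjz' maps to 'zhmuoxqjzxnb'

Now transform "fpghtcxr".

Each output is the input with this applied: delete the first 2 characters, then move the first 3 characters to the end (rotate left by 3).
Applying both steps to "fpghtcxr": "ghtcxr", then "cxrght".
(Check on "xfxnbzhmuoxqjz": → "xnbzhmuoxqjz" → "zhmuoxqjzxnb" ✓)

cxrght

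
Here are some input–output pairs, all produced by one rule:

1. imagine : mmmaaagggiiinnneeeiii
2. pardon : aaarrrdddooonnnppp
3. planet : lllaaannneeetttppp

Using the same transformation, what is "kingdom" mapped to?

iiinnngggdddooommmkkk

What's happening: repeat every character 3 times, then move the first 3 characters to the end (rotate left by 3).
For "kingdom" the result is "iiinnngggdddooommmkkk".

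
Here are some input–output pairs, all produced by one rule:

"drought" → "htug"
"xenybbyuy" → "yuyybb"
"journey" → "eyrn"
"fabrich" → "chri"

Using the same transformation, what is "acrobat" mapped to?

atob

Looking at the pairs, the operation is to delete the first 3 characters, then swap the front and back halves of the string.
On "acrobat": the first step gives "obat", and the second then gives "atob".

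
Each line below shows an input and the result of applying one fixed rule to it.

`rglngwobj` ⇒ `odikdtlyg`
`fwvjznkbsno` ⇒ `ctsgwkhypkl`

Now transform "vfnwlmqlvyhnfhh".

scktijnisvekcee

Each output is the input with this applied: shift every letter 3 places backward in the alphabet (wrapping around).
So "vfnwlmqlvyhnfhh" becomes "scktijnisvekcee".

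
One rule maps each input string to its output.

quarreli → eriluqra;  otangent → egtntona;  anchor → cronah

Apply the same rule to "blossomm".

In each case the input is transformed by: swap each adjacent pair of characters (1↔2, 3↔4, ...), then swap the front and back halves of the string.
Doing the same to "blossomm": "osmmlbso".

osmmlbso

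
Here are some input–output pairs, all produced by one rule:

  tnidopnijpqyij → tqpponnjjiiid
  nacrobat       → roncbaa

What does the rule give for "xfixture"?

xutrife

In each case the input is transformed by: sort the characters into reverse alphabetical order, then delete the first character.
On "xfixture": the first step gives "xxutrife", and the second then gives "xutrife".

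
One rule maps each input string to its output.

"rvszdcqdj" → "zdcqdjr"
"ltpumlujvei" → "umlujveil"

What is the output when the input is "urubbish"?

Each output is the input with this applied: move the first 3 characters to the end (rotate left by 3), then delete the last 2 characters.
Doing the same to "urubbish": "bbishu".

bbishu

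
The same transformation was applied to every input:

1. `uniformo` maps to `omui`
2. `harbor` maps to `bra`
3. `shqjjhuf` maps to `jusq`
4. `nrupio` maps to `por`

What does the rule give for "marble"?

Rule — swap the front and back halves of the string, then keep every other character starting from the first (positions 1st, 3rd, 5th, ...).
Applying both steps to "marble": "blemar", then "bea".

bea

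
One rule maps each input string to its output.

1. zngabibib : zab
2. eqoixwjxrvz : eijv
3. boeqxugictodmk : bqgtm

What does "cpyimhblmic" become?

cibi

Each output is the input with this applied: keep one character in every 3, starting at position 1 (positions 1st, 4th, 7th, ...).
For "cpyimhblmic" the result is "cibi".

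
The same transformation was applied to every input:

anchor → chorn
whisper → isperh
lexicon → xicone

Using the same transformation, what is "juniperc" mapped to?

In each case the input is transformed by: delete the first character, then move the first character to the end.
For "juniperc", step one produces "uniperc"; step two turns that into "nipercu".

nipercu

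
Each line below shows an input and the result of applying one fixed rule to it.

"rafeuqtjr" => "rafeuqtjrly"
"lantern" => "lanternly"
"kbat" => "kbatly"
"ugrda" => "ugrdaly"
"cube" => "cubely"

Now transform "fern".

Rule — append "ly".
Applying that to "fern" gives "fernly".

fernly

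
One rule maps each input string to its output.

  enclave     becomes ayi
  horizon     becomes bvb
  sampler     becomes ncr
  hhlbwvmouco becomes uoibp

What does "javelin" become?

In each case the input is transformed by: shift every letter 13 places forward in the alphabet (wrapping around) — i.e. ROT13, then keep every other character starting from the second (positions 2nd, 4th, 6th, ...).
Applying that to "javelin" gives "nrv".

nrv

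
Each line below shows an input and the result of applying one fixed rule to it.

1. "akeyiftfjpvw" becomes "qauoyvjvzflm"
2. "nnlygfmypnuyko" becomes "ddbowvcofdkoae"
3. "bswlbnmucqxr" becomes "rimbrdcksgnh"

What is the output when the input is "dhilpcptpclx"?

Each output is the input with this applied: shift every letter 10 places backward in the alphabet (wrapping around).
For "dhilpcptpclx" the result is "txybfsfjfsbn".

txybfsfjfsbn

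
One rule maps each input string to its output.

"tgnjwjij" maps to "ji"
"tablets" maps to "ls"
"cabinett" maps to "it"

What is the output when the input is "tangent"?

In each case the input is transformed by: move the first character to the end, then keep one character in every 3, starting at position 3 (positions 3rd, 6th, 9th, ...).
Starting from "tangent": after the first operation, "angentt"; after the second, "gt".

gt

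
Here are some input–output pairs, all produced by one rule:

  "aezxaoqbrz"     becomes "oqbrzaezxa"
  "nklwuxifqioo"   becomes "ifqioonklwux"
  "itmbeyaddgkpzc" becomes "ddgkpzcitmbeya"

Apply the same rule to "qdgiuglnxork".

lnxorkqdgiug

Looking at the pairs, the operation is to swap the front and back halves of the string.
"qdgiuglnxork" → "lnxorkqdgiug".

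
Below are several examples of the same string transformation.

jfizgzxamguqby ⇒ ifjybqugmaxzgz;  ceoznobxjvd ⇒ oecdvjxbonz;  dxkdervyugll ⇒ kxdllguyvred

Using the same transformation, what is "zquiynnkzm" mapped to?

What's happening: move the first 3 characters to the end (rotate left by 3), then reverse the string.
Applying both steps to "zquiynnkzm": "iynnkzmzqu", then "uqzmzknnyi".

uqzmzknnyi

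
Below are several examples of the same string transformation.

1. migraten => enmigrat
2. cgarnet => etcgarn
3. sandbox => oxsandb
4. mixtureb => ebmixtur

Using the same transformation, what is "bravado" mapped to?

The pattern: move the last 2 characters to the front (rotate right by 2).
Doing the same to "bravado": "dobrava".

dobrava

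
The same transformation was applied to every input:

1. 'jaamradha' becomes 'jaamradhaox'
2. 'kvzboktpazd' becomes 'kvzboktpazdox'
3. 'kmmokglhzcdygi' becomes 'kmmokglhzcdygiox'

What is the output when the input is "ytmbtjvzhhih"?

ytmbtjvzhhihox

In each case the input is transformed by: append "ox".
Doing the same to "ytmbtjvzhhih": "ytmbtjvzhhihox".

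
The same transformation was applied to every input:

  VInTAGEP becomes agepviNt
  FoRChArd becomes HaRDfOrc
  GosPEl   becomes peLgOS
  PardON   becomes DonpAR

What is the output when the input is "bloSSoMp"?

Looking at the pairs, the operation is to flip the case of every letter, then swap the front and back halves of the string.
Starting from "bloSSoMp": after the first operation, "BLOssOmP"; after the second, "sOmPBLOs".

sOmPBLOs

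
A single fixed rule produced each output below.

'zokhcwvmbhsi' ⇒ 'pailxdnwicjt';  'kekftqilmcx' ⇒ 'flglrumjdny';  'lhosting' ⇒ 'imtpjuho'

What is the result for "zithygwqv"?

jaiuhzrxw

The rule is to shift every letter 1 place forward in the alphabet (wrapping around), then swap each adjacent pair of characters (1↔2, 3↔4, ...).
Applying both steps to "zithygwqv": "ajuizhxrw", then "jaiuhzrxw".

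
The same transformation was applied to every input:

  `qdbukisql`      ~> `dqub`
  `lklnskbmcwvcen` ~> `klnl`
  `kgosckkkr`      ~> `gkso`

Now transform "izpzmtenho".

zizp

What's happening: swap each adjacent pair of characters (1↔2, 3↔4, ...), then keep only the first 4 characters.
Working it through for "izpzmtenho": intermediate "zizptmneoh", final "zizp".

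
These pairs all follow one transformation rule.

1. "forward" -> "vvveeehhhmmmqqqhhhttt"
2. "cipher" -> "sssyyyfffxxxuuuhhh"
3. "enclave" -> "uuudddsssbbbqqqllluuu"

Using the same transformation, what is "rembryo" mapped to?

hhhuuucccrrrhhhoooeee

The pattern: repeat every character 3 times, then shift every letter 10 places backward in the alphabet (wrapping around).
For "rembryo", step one produces "rrreeemmmbbbrrryyyooo"; step two turns that into "hhhuuucccrrrhhhoooeee".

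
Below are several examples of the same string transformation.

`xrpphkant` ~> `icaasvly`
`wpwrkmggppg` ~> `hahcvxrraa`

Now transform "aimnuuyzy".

ltxyffjk

What's happening: shift every letter 11 places forward in the alphabet (wrapping around), then delete the last character.
For "aimnuuyzy", step one produces "ltxyffjkj"; step two turns that into "ltxyffjk".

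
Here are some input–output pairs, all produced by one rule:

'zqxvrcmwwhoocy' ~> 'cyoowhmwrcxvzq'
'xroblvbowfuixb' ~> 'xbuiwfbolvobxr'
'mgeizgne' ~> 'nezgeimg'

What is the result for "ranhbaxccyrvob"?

The pattern: reverse the string, then swap each adjacent pair of characters (1↔2, 3↔4, ...).
Applying both steps to "ranhbaxccyrvob": "bovryccxabhnar", then "obrvcyxcbanhra".
(Check on "mgeizgne": → "engziegm" → "nezgeimg" ✓)

obrvcyxcbanhra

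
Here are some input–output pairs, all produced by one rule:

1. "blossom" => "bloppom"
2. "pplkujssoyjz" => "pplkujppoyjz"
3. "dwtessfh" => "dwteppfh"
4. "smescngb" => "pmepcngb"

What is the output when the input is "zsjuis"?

zpjuip

Looking at the pairs, the operation is to replace every "s" with "p".
For "zsjuis" the result is "zpjuip".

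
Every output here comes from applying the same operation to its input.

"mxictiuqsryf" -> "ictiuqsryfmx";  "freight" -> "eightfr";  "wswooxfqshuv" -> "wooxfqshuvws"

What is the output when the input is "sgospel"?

ospelsg

What's happening: move the first 2 characters to the end (rotate left by 2).
On "sgospel" that produces "ospelsg".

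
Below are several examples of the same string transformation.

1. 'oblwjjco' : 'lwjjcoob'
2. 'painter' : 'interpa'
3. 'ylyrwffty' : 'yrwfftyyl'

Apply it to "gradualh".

adualhgr

In each case the input is transformed by: move the first 2 characters to the end (rotate left by 2).
On "gradualh" that produces "adualhgr".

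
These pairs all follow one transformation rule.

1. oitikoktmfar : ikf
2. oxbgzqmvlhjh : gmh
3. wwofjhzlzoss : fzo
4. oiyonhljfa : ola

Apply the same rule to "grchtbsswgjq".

The transformation: delete the first 3 characters, then keep one character in every 3, starting at position 1 (positions 1st, 4th, 7th, ...).
On "grchtbsswgjq" that produces "hsg".

hsg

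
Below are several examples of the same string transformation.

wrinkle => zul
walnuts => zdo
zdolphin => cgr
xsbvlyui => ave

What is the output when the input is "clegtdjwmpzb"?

The rule is to shift every letter 3 places forward in the alphabet (wrapping around), then keep only the first 3 characters.
Working it through for "clegtdjwmpzb": intermediate "fohjwgmzpsce", final "foh".

foh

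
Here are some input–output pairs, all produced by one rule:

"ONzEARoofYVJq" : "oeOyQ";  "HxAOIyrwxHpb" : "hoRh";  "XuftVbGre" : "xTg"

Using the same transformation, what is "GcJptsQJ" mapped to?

gPq

The pattern: keep one character in every 3, starting at position 1 (positions 1st, 4th, 7th, ...), then flip the case of every letter.
So "GcJptsQJ" becomes "gPq".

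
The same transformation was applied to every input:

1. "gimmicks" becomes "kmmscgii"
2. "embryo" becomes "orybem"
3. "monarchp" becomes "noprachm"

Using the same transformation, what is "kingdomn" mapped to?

The rule is to sort the characters into alphabetical order, then swap the front and back halves of the string.
"kingdomn" → "dgikmnno" → "mnnodgik".

mnnodgik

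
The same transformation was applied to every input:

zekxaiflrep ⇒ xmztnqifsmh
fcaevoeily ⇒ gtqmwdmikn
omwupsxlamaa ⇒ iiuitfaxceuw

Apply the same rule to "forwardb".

jlziezwn

The rule is to shift every letter 8 places forward in the alphabet (wrapping around), then reverse the string.
"forwardb" → "nwzeizlj" → "jlziezwn".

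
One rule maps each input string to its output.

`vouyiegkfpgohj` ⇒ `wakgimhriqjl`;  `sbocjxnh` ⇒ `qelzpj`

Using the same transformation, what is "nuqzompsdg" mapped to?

Each output is the input with this applied: shift every letter 2 places forward in the alphabet (wrapping around), then delete the first 2 characters.
On "nuqzompsdg": the first step gives "pwsbqorufi", and the second then gives "sbqorufi".

sbqorufi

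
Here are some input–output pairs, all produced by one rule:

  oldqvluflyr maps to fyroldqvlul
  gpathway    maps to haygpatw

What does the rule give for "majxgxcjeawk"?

The pattern: move the last 3 characters to the front (rotate right by 3), then swap the first and last characters.
For "majxgxcjeawk" the result is "ewkmajxgxcja".

ewkmajxgxcja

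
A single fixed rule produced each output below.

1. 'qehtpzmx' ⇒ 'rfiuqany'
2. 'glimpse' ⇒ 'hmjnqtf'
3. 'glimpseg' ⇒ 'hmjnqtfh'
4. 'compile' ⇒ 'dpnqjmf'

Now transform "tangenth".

What's happening: shift every letter 1 place forward in the alphabet (wrapping around).
"tangenth" → "ubohfoui".

ubohfoui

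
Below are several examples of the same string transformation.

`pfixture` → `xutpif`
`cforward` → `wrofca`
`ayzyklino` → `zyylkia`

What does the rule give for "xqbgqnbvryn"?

xvrqqngbb

The pattern: delete the last 2 characters, then sort the characters into reverse alphabetical order.
Applying both steps to "xqbgqnbvryn": "xqbgqnbvr", then "xvrqqngbb".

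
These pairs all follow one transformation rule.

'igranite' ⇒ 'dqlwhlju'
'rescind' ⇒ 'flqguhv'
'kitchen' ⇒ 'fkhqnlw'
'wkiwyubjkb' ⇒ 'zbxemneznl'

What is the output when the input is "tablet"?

The rule is to shift every letter 3 places forward in the alphabet (wrapping around), then move the first 3 characters to the end (rotate left by 3).
Working it through for "tablet": intermediate "wdeohw", final "ohwwde".

ohwwde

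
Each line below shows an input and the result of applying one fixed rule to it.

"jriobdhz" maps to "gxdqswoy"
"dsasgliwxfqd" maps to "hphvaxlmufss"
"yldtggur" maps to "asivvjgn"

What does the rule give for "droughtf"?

The transformation: move the first character to the end, then shift every letter 11 places backward in the alphabet (wrapping around).
Applying both steps to "droughtf": "roughtfd", then "gdjvwius".

gdjvwius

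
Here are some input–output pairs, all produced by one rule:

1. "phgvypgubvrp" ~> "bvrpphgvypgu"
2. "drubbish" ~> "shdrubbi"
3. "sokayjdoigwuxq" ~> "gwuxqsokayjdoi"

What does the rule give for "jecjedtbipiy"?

ipiyjecjedtb

In each case the input is transformed by: move the first 2 characters to the end (rotate left by 2), then swap the front and back halves of the string.
"jecjedtbipiy" → "ipiyjecjedtb".
(Check on "drubbish": → "ubbishdr" → "shdrubbi" ✓)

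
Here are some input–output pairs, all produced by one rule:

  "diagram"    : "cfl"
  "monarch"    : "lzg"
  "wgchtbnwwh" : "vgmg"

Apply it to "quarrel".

pqk

Looking at the pairs, the operation is to shift every letter 1 place backward in the alphabet (wrapping around), then keep one character in every 3, starting at position 1 (positions 1st, 4th, 7th, ...).
Working it through for "quarrel": intermediate "ptzqqdk", final "pqk".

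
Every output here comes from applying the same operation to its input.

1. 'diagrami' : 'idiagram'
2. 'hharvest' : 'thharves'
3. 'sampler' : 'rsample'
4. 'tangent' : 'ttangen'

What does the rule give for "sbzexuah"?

What's happening: move the last character to the front.
Applying that to "sbzexuah" gives "hsbzexua".

hsbzexua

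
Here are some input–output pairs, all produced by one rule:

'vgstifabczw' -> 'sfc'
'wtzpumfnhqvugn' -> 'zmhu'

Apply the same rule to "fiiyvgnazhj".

igz

In each case the input is transformed by: keep one character in every 3, starting at position 3 (positions 3rd, 6th, 9th, ...).
For "fiiyvgnazhj" the result is "igz".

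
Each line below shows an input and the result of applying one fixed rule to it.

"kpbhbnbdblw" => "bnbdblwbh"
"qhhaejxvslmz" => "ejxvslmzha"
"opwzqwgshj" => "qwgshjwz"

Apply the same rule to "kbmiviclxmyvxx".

The transformation: delete the first 2 characters, then move the first 2 characters to the end (rotate left by 2).
Starting from "kbmiviclxmyvxx": after the first operation, "miviclxmyvxx"; after the second, "viclxmyvxxmi".
(Check on "opwzqwgshj": → "wzqwgshj" → "qwgshjwz" ✓)

viclxmyvxxmi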